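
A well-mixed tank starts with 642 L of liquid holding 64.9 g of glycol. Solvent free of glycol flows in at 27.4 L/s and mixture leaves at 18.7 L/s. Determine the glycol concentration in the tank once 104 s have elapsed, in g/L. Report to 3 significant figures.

Let m(t) be the amount of glycol. Volume: V(t) = V₀ + (Q_in − Q_out) t = 642 + 8.7000 t; V(104) = 1546.8 L.
Solute balance: dm/dt = 0 − Q_out C = −Q_out m/V(t).
Separate: dm/m = −Q_out dt/V(t) ⇒ ln(m/m₀) = −(Q_out/(Q_in−Q_out)) ln(V/V₀).
m = m₀ (V₀/V)^(Q_out/(Q_in−Q_out)) = 64.9 × (642/1546.8)^(2.1494) = 9.8035 g.
C = m/V = 9.8035/1546.8 = 0.0063379 g/L.

0.00634 g/L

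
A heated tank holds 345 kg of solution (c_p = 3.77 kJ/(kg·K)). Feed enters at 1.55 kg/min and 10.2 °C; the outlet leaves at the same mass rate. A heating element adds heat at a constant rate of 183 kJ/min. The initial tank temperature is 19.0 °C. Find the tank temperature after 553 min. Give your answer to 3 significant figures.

Energy balance: M c_p dT/dt = ṁ c_p (T_in − T) + 183.
τ = M/ṁ = 222.58 min; T_ss = T_in + Q̇/(ṁ c_p) = 10.2 + 183/(1.55·3.77) = 41.517 °C.
Solution: T(t) = T_ss + (T₀ − T_ss) e^(−t/τ).
T(553) = 41.517 + (-22.517)·e^(−553/222.58) = 41.517 + (-22.517)·0.083368 = 39.640 °C.

39.6 °C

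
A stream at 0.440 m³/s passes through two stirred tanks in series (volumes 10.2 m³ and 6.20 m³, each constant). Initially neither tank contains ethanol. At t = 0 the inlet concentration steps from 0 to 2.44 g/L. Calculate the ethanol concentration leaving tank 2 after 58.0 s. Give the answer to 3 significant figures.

1.99 g/L

Each tank obeys Vᵢ dCᵢ/dt = Q(Cᵢ₋₁ − Cᵢ), so τᵢ = Vᵢ/Q.
τ₁ = 10.2/0.440 = 23.182 s; τ₂ = 6.20/0.440 = 14.091 s.
Tank 1: C₁ = C_in(1 − e^(−t/τ₁)). Tank 2 (τ₁ ≠ τ₂): C₂ = C_in[1 − (τ₁ e^(−t/τ₁) − τ₂ e^(−t/τ₂))/(τ₁ − τ₂)].
At t = 58.0: e^(−t/τ₁) = 0.081924, e^(−t/τ₂) = 0.016308.
C₂ = 2.44·[1 − (23.182·0.081924 − 14.091·0.016308)/(9.0909)] = 2.44·0.81637 = 1.9919 g/L.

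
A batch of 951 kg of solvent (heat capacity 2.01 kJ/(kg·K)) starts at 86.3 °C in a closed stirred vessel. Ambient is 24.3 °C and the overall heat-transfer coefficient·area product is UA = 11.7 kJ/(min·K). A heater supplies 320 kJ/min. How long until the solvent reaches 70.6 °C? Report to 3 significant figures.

98.6 min

First-law balance (no shaft work): M c_p dT/dt = −UA(T − T_amb) + Q̇.
τ = M c_p/UA = 163.38 min; T_ss = T_amb + Q̇/UA = 24.3 + 320/11.7 = 51.650 °C.
T(t) = T_ss + (T₀ − T_ss)e^(−t/τ); set T = 70.6:
t = −τ ln[(T − T_ss)/(T₀ − T_ss)] = −163.38 · ln(0.54689) = 98.599 min.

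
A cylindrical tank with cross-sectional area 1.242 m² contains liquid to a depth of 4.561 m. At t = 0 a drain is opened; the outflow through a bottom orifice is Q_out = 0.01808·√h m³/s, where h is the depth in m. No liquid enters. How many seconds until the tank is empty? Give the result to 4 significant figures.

293.4 s

With no inflow, A dh/dt = −0.01808 √h.
This is separable: 2 d(√h)/dt = −0.01808/A, so √h = √h₀ − (0.01808/(2A)) t.
Set h = 0: 2√h₀ = (0.01808/A) t_empty ⇒ t_empty = 2A√h₀/0.01808.
t_empty = 2·1.242·√4.561/0.01808 = 2.48400·2.13565/0.01808 = 293.416 s.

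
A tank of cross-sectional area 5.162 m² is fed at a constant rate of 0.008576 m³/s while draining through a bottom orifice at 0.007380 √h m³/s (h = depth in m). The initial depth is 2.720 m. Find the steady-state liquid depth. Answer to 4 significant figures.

1.350 m

Level balance: A dh/dt = 0.008576 − 0.007380 √h. Setting dh/dt = 0:
Q_in = 0.007380 √h_ss ⇒ √h_ss = 0.008576/0.007380 = 1.16206.
h_ss = 1.16206² = 1.35038 m. (Since h₀ = 2.720 m > h_ss, the level will fall toward this value.)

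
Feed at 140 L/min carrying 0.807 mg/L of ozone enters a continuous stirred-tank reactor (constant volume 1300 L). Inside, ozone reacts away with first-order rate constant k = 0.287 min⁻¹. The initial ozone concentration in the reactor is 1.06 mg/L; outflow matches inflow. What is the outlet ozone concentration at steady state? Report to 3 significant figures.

0.220 mg/L

Accumulation = in − out − consumed: V dC/dt = Q C_in − Q C − k V C.
At steady state: 0 = Q C_in − (Q + kV) C_ss, so C_ss = Q C_in/(Q + kV).
C_ss = 140·0.807/(140 + 0.287·1300) = 112.98/513.10 = 0.22019 mg/L.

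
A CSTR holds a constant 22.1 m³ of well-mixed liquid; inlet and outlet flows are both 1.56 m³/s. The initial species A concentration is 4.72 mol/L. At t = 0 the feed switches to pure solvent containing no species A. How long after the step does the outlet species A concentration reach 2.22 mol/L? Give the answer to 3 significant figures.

10.7 s

Unsteady species balance (constant V, well mixed): V dC/dt = Q(C_in − C), so τ = V/Q = 14.167 s.
C(t) = C_in + (C₀ − C_in) e^(−t/τ). Set C = 2.22 and solve for t:
e^(−t/τ) = (C − C_in)/(C₀ − C_in) = (2.22 − 0)/(4.72 − 0) = 0.47034
t = −τ ln(…) = 14.167 × 0.75430 = 10.686 s.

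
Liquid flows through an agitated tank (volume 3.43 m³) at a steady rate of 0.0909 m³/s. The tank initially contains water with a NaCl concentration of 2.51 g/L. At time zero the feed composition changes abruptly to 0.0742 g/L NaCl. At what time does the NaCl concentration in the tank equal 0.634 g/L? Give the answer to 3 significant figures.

Mass balance on the solute (V constant): V dC/dt = Q(C_in − C), so τ = V/Q = 37.734 s.
C(t) = C_in + (C₀ − C_in) e^(−t/τ). Set C = 0.634 and solve for t:
e^(−t/τ) = (C − C_in)/(C₀ − C_in) = (0.634 − 0.0742)/(2.51 − 0.0742) = 0.22982
t = −τ ln(…) = 37.734 × 1.4705 = 55.486 s.

55.5 s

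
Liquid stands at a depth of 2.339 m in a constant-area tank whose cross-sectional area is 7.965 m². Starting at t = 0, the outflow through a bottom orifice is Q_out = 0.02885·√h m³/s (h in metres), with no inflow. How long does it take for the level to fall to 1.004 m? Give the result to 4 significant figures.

291.2 s

With no inflow, A dh/dt = −0.02885 √h.
Separate and integrate: 2(√h − √h₀) = −(0.02885/A) t.
t = 2A(√h₀ − √h)/0.02885 = 2·7.965·(√2.339 − √1.004)/0.02885
  = 15.9300 × (1.52938 − 1.00200) / 0.02885 = 291.202 s.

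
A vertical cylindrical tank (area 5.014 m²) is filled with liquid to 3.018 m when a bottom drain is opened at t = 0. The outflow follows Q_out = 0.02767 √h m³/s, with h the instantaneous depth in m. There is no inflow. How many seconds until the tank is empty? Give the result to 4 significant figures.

629.6 s

With no inflow, A dh/dt = −0.02767 √h.
This is separable: 2 d(√h)/dt = −0.02767/A, so √h = √h₀ − (0.02767/(2A)) t.
Tank is empty when √h = 0: t_empty = 2A√h₀/0.02767.
t_empty = 2·5.014·√3.018/0.02767 = 10.0280·1.73724/0.02767 = 629.600 s.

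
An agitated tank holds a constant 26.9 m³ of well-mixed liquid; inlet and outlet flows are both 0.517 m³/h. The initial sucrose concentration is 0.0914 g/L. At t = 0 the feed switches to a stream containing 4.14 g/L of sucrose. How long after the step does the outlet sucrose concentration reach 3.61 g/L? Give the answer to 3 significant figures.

106 h

Species balance: V dC/dt = Q(C_in − C) ⇒ τ = V/Q = 52.031 h.
C(t) = C_in + (C₀ − C_in) e^(−t/τ). Set C = 3.61 and solve for t:
e^(−t/τ) = (C − C_in)/(C₀ − C_in) = (3.61 − 4.14)/(0.0914 − 4.14) = 0.13091
t = −τ ln(…) = 52.031 × 2.0332 = 105.79 h.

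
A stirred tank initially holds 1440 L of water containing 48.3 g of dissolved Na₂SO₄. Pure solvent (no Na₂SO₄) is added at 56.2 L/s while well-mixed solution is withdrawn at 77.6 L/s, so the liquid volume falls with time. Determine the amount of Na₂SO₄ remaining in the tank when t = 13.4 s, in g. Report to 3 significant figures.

Total volume: dV/dt = Q_in − Q_out = -21.400 L/s, so V(t) = 1440 − 21.400 t and V(13.4) = 1153.2 L.
No Na₂SO₄ enters, so dm/dt = −Q_out · (m/V).
Separate: dm/m = −Q_out dt/V(t) ⇒ ln(m/m₀) = −(Q_out/(Q_in−Q_out)) ln(V/V₀).
m = m₀ (V₀/V)^(Q_out/(Q_in−Q_out)) = 48.3 × (1440/1153.2)^(-3.6262) = 21.589 g.

21.6 g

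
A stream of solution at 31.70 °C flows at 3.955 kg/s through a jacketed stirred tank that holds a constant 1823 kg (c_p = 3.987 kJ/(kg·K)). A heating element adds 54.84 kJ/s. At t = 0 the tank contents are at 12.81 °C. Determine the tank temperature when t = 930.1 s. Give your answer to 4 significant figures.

32.20 °C

Energy balance: M c_p dT/dt = ṁ c_p (T_in − T) + 54.84.
τ = M/ṁ = 460.936 s; T_ss = T_in + Q̇/(ṁ c_p) = 31.70 + 54.84/(3.955·3.987) = 35.1778 °C.
Solution: T(t) = T_ss + (T₀ − T_ss) e^(−t/τ).
T(930.1) = 35.1778 + (-22.3678)·e^(−930.1/460.936) = 35.1778 + (-22.3678)·0.132941 = 32.2042 °C.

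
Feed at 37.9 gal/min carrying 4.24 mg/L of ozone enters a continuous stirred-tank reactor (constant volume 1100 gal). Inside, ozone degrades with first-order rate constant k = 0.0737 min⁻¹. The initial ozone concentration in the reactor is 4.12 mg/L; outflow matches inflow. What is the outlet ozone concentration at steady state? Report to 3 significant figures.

Accumulation = in − out − consumed: V dC/dt = Q C_in − Q C − k V C.
At steady state: 0 = Q C_in − (Q + kV) C_ss, so C_ss = Q C_in/(Q + kV).
C_ss = 37.9·4.24/(37.9 + 0.0737·1100) = 160.70/118.97 = 1.3507 mg/L.

1.35 mg/L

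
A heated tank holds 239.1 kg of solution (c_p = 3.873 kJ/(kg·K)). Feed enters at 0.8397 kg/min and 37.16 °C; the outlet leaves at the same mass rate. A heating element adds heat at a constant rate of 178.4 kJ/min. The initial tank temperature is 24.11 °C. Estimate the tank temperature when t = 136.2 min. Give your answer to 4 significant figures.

49.93 °C

M c_p dT/dt = ṁ c_p (T_in − T) + Q̇.
Rearrange: dT/dt = (T_ss − T)/τ with τ = M/ṁ = 284.745 min and T_ss = T_in + Q̇/(ṁ c_p) = 92.0159 °C.
Integrating: T(t) = T_ss + (T₀ − T_ss) e^(−t/τ).
T(136.2) = 92.0159 + (-67.9059)·e^(−136.2/284.745) = 92.0159 + (-67.9059)·0.619822 = 49.9263 °C.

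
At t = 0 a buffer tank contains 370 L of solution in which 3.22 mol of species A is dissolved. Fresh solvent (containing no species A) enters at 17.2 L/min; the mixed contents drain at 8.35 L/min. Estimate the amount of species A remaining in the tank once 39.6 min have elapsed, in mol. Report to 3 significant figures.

Total volume: dV/dt = Q_in − Q_out = 8.8500 L/min, so V(t) = 370 + 8.8500 t and V(39.6) = 720.46 L.
No species A enters, so dm/dt = −Q_out · (m/V).
Separate: dm/m = −Q_out dt/V(t) ⇒ ln(m/m₀) = −(Q_out/(Q_in−Q_out)) ln(V/V₀).
m = m₀ (V₀/V)^(Q_out/(Q_in−Q_out)) = 3.22 × (370/720.46)^(0.94350) = 1.7171 mol.

1.72 mol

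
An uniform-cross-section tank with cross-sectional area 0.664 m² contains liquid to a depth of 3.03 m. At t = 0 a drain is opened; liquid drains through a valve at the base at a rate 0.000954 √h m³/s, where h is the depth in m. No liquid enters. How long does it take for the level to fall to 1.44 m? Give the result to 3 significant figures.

753 s

With no inflow, A dh/dt = −0.000954 √h.
This is separable: 2 d(√h)/dt = −0.000954/A, so √h = √h₀ − (0.000954/(2A)) t.
t = 2A(√h₀ − √h)/0.000954 = 2·0.664·(√3.03 − √1.44)/0.000954
  = 1.3280 × (1.7407 − 1.2000) / 0.000954 = 752.66 s.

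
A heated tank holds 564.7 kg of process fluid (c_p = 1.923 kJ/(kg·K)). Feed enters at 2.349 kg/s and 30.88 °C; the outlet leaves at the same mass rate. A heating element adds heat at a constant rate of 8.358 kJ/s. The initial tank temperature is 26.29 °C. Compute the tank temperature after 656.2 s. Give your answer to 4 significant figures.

32.31 °C

First-law balance (no shaft work): M c_p dT/dt = ṁ c_p (T_in − T) + 8.358.
τ = M/ṁ = 240.400 s; T_ss = T_in + Q̇/(ṁ c_p) = 30.88 + 8.358/(2.349·1.923) = 32.7303 °C.
T approaches T_ss exponentially: T(t) = T_ss + (T₀ − T_ss) e^(−t/τ).
T(656.2) = 32.7303 + (-6.44029)·e^(−656.2/240.400) = 32.7303 + (-6.44029)·0.0652444 = 32.3101 °C.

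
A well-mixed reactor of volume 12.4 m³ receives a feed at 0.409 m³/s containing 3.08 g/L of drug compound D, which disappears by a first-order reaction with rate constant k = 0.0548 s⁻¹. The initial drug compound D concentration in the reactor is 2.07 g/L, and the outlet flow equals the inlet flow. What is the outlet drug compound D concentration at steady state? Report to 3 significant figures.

V dC/dt = Q(C_in − C) − k V C.
At steady state: 0 = Q C_in − (Q + kV) C_ss, so C_ss = Q C_in/(Q + kV).
C_ss = 0.409·3.08/(0.409 + 0.0548·12.4) = 1.2597/1.0885 = 1.1573 g/L.

1.16 g/L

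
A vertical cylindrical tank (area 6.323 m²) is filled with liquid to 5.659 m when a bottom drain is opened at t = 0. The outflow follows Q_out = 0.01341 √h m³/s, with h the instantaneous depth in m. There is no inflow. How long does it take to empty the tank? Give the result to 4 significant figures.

2243 s

Accumulation of liquid (constant cross-section A): A dh/dt = −0.01341 √h.
This is separable: 2 d(√h)/dt = −0.01341/A, so √h = √h₀ − (0.01341/(2A)) t.
Set h = 0: 2√h₀ = (0.01341/A) t_empty ⇒ t_empty = 2A√h₀/0.01341.
t_empty = 2·6.323·√5.659/0.01341 = 12.6460·2.37887/0.01341 = 2243.34 s.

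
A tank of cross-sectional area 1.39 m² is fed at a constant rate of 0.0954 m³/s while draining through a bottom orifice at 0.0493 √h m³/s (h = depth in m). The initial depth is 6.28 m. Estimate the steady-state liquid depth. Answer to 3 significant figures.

3.74 m

Unsteady balance on liquid volume: A dh/dt = Q_in − 0.0493 √h. At steady state dh/dt = 0:
Q_in = 0.0493 √h_ss ⇒ √h_ss = 0.0954/0.0493 = 1.9351.
h_ss = 1.9351² = 3.7446 m. (Since h₀ = 6.28 m > h_ss, the level will fall toward this value.)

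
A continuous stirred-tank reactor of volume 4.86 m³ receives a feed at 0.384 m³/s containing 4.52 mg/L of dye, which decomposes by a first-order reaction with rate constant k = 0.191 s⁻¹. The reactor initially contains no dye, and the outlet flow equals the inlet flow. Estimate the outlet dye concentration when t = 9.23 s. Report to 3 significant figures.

Accumulation = in − out − consumed: V dC/dt = Q C_in − Q C − k V C.
dC/dt = (Q/V) C_in − (Q/V + k) C; effective rate a = Q/V + k = 0.079012 + 0.191 = 0.27001 s⁻¹.
C_ss = Q C_in/(Q + kV) = 1.3227 mg/L; C(t) = C_ss + (C₀ − C_ss) e^(−a t).
C(9.23) = 1.3227 + (-1.3227)·e^(−0.27001·9.23) = 1.3227 + (-1.3227)·0.082727 = 1.2132 mg/L.

1.21 mg/L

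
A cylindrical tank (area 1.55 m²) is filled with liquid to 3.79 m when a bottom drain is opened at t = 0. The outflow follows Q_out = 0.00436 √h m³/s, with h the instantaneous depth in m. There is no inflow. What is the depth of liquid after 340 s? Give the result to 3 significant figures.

2.16 m

A dh/dt = −Q_out = −0.00436 √h.
∫ h^(−1/2) dh = −(0.00436/A) ∫ dt, giving 2√h = 2√h₀ − (0.00436/A) t.
√h = √3.79 − 0.00436·340/(2·1.55) = 1.9468 − 0.47819 = 1.4686.
h = 1.4686² = 2.1568 m.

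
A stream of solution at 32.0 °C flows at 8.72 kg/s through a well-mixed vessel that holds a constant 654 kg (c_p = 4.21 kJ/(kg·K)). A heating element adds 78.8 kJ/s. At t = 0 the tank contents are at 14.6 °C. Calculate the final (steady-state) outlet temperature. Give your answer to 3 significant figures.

34.1 °C

First-law balance (no shaft work): M c_p dT/dt = ṁ c_p (T_in − T) + 78.8.
At steady state dT/dt = 0 ⇒ T_ss = T_in + Q̇/(ṁ c_p) = 32.0 + 78.8/(8.72·4.21) = 34.146 °C.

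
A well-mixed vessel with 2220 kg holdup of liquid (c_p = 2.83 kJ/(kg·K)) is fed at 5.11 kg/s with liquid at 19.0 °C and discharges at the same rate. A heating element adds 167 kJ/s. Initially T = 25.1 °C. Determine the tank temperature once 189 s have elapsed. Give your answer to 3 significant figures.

Energy balance: M c_p dT/dt = ṁ c_p (T_in − T) + 167.
Rearrange: dT/dt = (T_ss − T)/τ with τ = M/ṁ = 434.44 s and T_ss = T_in + Q̇/(ṁ c_p) = 30.548 °C.
This is linear first-order; T(t) = T_ss + (T₀ − T_ss) e^(−t/τ).
T(189) = 30.548 + (-5.4481)·e^(−189/434.44) = 30.548 + (-5.4481)·0.64724 = 27.022 °C.

27.0 °C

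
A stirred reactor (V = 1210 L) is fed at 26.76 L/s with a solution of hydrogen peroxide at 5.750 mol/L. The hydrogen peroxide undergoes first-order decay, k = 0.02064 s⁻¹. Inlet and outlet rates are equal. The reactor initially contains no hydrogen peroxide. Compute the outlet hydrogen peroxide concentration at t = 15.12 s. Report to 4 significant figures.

Accumulation = in − out − consumed: V dC/dt = Q C_in − Q C − k V C.
dC/dt = (Q/V) C_in − (Q/V + k) C; effective rate a = Q/V + k = 0.0221157 + 0.02064 = 0.0427557 s⁻¹.
C_ss = Q C_in/(Q + kV) = 2.97423 mol/L; C(t) = C_ss + (C₀ − C_ss) e^(−a t).
C(15.12) = 2.97423 + (-2.97423)·e^(−0.0427557·15.12) = 2.97423 + (-2.97423)·0.523894 = 1.41605 mol/L.

1.416 mol/L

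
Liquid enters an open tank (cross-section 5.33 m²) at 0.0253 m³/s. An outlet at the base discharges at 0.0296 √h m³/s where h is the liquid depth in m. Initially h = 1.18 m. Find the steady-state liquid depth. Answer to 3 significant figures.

0.731 m

Level balance: A dh/dt = 0.0253 − 0.0296 √h. Setting dh/dt = 0:
Q_in = 0.0296 √h_ss ⇒ √h_ss = 0.0253/0.0296 = 0.85473.
h_ss = 0.85473² = 0.73056 m. (Since h₀ = 1.18 m > h_ss, the level will fall toward this value.)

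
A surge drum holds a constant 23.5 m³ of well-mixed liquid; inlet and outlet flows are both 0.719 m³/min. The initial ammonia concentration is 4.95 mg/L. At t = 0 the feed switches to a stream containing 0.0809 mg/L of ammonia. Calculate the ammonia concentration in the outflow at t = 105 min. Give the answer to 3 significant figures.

0.277 mg/L

Accumulation = in − out for the solute gives V dC/dt = Q(C_in − C).
Rewrite as dC/dt + C/τ = C_in/τ, τ = V/Q = 32.684 min.
Integrating: C(t) = C_in + (C₀ − C_in) e^(−t/τ).
C(105) = 0.0809 + (4.95 − 0.0809)·e^(−105/32.684) = 0.0809 + (4.8691)·0.040254 = 0.27690 mg/L.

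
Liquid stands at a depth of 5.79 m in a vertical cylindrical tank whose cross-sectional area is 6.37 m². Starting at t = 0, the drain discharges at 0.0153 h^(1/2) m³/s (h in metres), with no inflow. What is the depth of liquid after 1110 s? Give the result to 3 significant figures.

1.15 m

With no inflow, A dh/dt = −0.0153 √h.
This is separable: 2 d(√h)/dt = −0.0153/A, so √h = √h₀ − (0.0153/(2A)) t.
√h = √5.79 − 0.0153·1110/(2·6.37) = 2.4062 − 1.3330 = 1.0732.
h = 1.0732² = 1.1518 m.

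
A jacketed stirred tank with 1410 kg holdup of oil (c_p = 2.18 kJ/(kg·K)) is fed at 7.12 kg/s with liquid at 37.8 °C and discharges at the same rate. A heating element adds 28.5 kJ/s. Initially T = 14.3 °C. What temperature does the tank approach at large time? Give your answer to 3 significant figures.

Energy balance: M c_p dT/dt = ṁ c_p (T_in − T) + 28.5.
At steady state dT/dt = 0 ⇒ T_ss = T_in + Q̇/(ṁ c_p) = 37.8 + 28.5/(7.12·2.18) = 39.636 °C.

39.6 °C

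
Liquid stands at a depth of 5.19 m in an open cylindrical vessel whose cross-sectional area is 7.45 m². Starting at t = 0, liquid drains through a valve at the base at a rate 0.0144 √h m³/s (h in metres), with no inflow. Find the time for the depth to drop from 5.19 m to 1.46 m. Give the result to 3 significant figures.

1110 s

With no inflow, A dh/dt = −0.0144 √h.
∫ h^(−1/2) dh = −(0.0144/A) ∫ dt, giving 2√h = 2√h₀ − (0.0144/A) t.
t = 2A(√h₀ − √h)/0.0144 = 2·7.45·(√5.19 − √1.46)/0.0144
  = 14.900 × (2.2782 − 1.2083) / 0.0144 = 1107.0 s.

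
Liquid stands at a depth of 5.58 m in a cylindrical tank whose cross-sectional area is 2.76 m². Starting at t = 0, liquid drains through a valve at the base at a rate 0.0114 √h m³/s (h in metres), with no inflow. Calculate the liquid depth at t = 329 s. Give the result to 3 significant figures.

A dh/dt = −Q_out = −0.0114 √h.
Separate and integrate: 2(√h − √h₀) = −(0.0114/A) t.
√h = √5.58 − 0.0114·329/(2·2.76) = 2.3622 − 0.67946 = 1.6827.
h = 1.6827² = 2.8316 m.

2.83 m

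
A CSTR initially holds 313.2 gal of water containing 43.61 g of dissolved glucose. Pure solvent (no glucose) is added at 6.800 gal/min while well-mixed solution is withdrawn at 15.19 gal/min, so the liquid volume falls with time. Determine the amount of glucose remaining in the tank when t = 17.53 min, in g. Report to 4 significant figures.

13.84 g

Total volume: dV/dt = Q_in − Q_out = -8.39000 gal/min, so V(t) = 313.2 − 8.39000 t and V(17.53) = 166.123 gal.
Species balance (pure solvent in): dm/dt = −Q_out · m/V(t).
dm/m = −Q_out dt/(V₀ − 8.39000 t); integrating gives ln(m/m₀) = −(Q_out/(Q_in−Q_out)) ln(V/V₀).
m = m₀ (V₀/V)^(Q_out/(Q_in−Q_out)) = 43.61 × (313.2/166.123)^(-1.81049) = 13.8355 g.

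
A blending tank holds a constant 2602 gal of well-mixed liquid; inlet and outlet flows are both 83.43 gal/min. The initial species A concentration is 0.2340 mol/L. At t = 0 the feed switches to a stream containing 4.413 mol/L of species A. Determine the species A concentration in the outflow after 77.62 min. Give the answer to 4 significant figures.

4.066 mol/L

Transient balance on the dissolved component: V dC/dt = Q(C_in − C).
Rewrite as dC/dt + C/τ = C_in/τ, τ = V/Q = 31.1878 min.
This is linear first-order; C(t) = C_in + (C₀ − C_in) e^(−t/τ).
C(77.62) = 4.413 + (0.2340 − 4.413)·e^(−77.62/31.1878) = 4.413 + (-4.17900)·0.0830102 = 4.06610 mol/L.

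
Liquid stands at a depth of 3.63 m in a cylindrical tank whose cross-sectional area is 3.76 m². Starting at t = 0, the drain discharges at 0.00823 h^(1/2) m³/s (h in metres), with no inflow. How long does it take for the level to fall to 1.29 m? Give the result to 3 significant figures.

703 s

A dh/dt = −Q_out = −0.00823 √h.
∫ h^(−1/2) dh = −(0.00823/A) ∫ dt, giving 2√h = 2√h₀ − (0.00823/A) t.
t = 2A(√h₀ − √h)/0.00823 = 2·3.76·(√3.63 − √1.29)/0.00823
  = 7.5200 × (1.9053 − 1.1358) / 0.00823 = 703.09 s.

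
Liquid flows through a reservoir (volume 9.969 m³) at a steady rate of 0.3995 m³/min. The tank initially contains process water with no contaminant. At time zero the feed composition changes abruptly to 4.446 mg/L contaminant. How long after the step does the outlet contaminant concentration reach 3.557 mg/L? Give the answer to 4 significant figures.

40.17 min

Accumulation = in − out for the solute gives V dC/dt = Q(C_in − C), so τ = V/Q = 24.9537 min.
C(t) = C_in + (C₀ − C_in) e^(−t/τ). Set C = 3.557 and solve for t:
e^(−t/τ) = (C − C_in)/(C₀ − C_in) = (3.557 − 4.446)/(0 − 4.446) = 0.199955
t = −τ ln(…) = 24.9537 × 1.60966 = 40.1670 min.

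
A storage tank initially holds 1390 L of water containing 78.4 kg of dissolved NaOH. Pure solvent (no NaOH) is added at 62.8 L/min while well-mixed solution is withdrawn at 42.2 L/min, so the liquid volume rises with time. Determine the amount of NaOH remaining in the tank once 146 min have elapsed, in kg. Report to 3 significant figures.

Total volume: dV/dt = Q_in − Q_out = 20.600 L/min, so V(t) = 1390 + 20.600 t and V(146) = 4397.6 L.
Species balance (pure solvent in): dm/dt = −Q_out · m/V(t).
dm/m = −Q_out dt/(V₀ + 20.600 t); integrating gives ln(m/m₀) = −(Q_out/(Q_in−Q_out)) ln(V/V₀).
m = m₀ (V₀/V)^(Q_out/(Q_in−Q_out)) = 78.4 × (1390/4397.6)^(2.0485) = 7.4068 kg.

7.41 kg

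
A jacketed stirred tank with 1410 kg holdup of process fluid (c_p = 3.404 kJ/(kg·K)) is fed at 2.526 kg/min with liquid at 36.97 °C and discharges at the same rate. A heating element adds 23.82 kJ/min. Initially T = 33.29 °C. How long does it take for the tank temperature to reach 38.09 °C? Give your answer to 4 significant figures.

760.9 min

M c_p dT/dt = ṁ c_p (T_in − T) + Q̇.
τ = M/ṁ = 558.195 min; T_ss = T_in + Q̇/(ṁ c_p) = 39.7402 °C.
T(t) = T_ss + (T₀ − T_ss) e^(−t/τ). Set T = 38.09:
e^(−t/τ) = (38.09 − 39.7402)/(33.29 − 39.7402) = 0.255843
t = −558.195 · ln(0.255843) = 760.927 min.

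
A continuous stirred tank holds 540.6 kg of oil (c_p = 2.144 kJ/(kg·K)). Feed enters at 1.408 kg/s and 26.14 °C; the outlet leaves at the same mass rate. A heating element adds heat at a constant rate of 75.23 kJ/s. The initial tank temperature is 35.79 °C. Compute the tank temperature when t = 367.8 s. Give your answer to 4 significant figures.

Energy balance: M c_p dT/dt = ṁ c_p (T_in − T) + 75.23.
Rearrange: dT/dt = (T_ss − T)/τ with τ = M/ṁ = 383.949 s and T_ss = T_in + Q̇/(ṁ c_p) = 51.0609 °C.
T approaches T_ss exponentially: T(t) = T_ss + (T₀ − T_ss) e^(−t/τ).
T(367.8) = 51.0609 + (-15.2709)·e^(−367.8/383.949) = 51.0609 + (-15.2709)·0.383682 = 45.2017 °C.

45.20 °C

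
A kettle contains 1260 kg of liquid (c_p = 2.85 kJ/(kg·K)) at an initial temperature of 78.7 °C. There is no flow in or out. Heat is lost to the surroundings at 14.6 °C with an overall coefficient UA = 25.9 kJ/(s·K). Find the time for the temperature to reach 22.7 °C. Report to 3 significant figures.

287 s

Heat balance on the well-mixed liquid: M c_p dT/dt = −UA(T − T_amb).
τ = M c_p/UA = 138.65 s; T_ss = T_amb = 14.600 °C.
T(t) = T_ss + (T₀ − T_ss)e^(−t/τ); set T = 22.7:
t = −τ ln[(T − T_ss)/(T₀ − T_ss)] = −138.65 · ln(0.12637) = 286.81 s.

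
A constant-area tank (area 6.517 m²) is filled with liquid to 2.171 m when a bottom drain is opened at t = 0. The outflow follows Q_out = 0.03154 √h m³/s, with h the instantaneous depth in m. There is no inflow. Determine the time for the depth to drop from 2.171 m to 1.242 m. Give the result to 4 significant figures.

Mass balance (ρ constant): A dh/dt = −0.03154 √h.
This is separable: 2 d(√h)/dt = −0.03154/A, so √h = √h₀ − (0.03154/(2A)) t.
t = 2A(√h₀ − √h)/0.03154 = 2·6.517·(√2.171 − √1.242)/0.03154
  = 13.0340 × (1.47343 − 1.11445) / 0.03154 = 148.350 s.

148.3 s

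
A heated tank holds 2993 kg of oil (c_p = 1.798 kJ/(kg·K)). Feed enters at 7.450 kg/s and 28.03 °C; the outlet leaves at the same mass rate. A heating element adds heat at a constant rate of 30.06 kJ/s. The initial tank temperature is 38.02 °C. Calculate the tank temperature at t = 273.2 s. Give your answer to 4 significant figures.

M c_p dT/dt = ṁ c_p (T_in − T) + Q̇.
τ = M/ṁ = 401.745 s; T_ss = T_in + Q̇/(ṁ c_p) = 28.03 + 30.06/(7.450·1.798) = 30.2741 °C.
Integrating: T(t) = T_ss + (T₀ − T_ss) e^(−t/τ).
T(273.2) = 30.2741 + (7.74590)·e^(−273.2/401.745) = 30.2741 + (7.74590)·0.506600 = 34.1982 °C.

34.20 °C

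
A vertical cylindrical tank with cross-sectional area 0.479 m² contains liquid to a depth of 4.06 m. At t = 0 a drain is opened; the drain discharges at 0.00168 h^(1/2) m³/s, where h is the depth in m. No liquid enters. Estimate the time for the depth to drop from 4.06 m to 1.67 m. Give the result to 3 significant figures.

412 s

Mass balance (ρ constant): A dh/dt = −0.00168 √h.
This is separable: 2 d(√h)/dt = −0.00168/A, so √h = √h₀ − (0.00168/(2A)) t.
t = 2A(√h₀ − √h)/0.00168 = 2·0.479·(√4.06 − √1.67)/0.00168
  = 0.95800 × (2.0149 − 1.2923) / 0.00168 = 412.09 s.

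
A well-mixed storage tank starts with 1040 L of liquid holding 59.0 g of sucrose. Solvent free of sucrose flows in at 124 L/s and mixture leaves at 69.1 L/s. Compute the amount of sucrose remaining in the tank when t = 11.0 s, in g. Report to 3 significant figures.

33.2 g

Let m(t) be the amount of sucrose. Volume: V(t) = V₀ + (Q_in − Q_out) t = 1040 + 54.900 t; V(11.0) = 1643.9 L.
No sucrose enters, so dm/dt = −Q_out · (m/V).
dm/m = −Q_out dt/(V₀ + 54.900 t); integrating gives ln(m/m₀) = −(Q_out/(Q_in−Q_out)) ln(V/V₀).
m = m₀ (V₀/V)^(Q_out/(Q_in−Q_out)) = 59.0 × (1040/1643.9)^(1.2587) = 33.157 g.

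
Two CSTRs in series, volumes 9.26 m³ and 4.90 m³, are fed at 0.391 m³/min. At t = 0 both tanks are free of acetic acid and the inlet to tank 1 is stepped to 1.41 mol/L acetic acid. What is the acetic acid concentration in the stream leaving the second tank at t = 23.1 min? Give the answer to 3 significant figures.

0.532 mol/L

Each tank obeys Vᵢ dCᵢ/dt = Q(Cᵢ₋₁ − Cᵢ), so τᵢ = Vᵢ/Q.
τ₁ = 9.26/0.391 = 23.683 min; τ₂ = 4.90/0.391 = 12.532 min.
Solving the cascade with C₁(0)=C₂(0)=0 gives C₂(t) = C_in[1 − (τ₁ e^(−t/τ₁) − τ₂ e^(−t/τ₂))/(τ₁ − τ₂)].
At t = 23.1: e^(−t/τ₁) = 0.37705, e^(−t/τ₂) = 0.15830.
C₂ = 1.41·[1 − (23.683·0.37705 − 12.532·0.15830)/(11.151)] = 1.41·0.37711 = 0.53173 mol/L.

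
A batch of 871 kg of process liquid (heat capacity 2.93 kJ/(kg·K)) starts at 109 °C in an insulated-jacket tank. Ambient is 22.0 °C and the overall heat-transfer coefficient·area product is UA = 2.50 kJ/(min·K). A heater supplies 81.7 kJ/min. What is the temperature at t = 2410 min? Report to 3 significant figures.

Lumped-capacitance energy balance: M c_p dT/dt = UA(T_amb − T) + Q̇.
dT/dt = (T_ss − T)/τ with T_ss = T_amb + Q̇/UA = 22.0 + 81.7/2.50 = 54.680 °C, τ = M c_p/UA = 871·2.93/2.50 = 1020.8 min.
This is linear first-order; T(t) = T_ss + (T₀ − T_ss) e^(−t/τ).
T(2410) = 54.680 + (54.320)·0.094339 = 59.804 °C.

59.8 °C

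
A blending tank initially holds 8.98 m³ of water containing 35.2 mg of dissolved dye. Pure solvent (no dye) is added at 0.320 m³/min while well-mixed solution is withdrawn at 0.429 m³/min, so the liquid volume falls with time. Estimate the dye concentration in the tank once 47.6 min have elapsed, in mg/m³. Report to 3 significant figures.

0.312 mg/m³

Total volume: dV/dt = Q_in − Q_out = -0.10900 m³/min, so V(t) = 8.98 − 0.10900 t and V(47.6) = 3.7916 m³.
Solute balance: dm/dt = 0 − Q_out C = −Q_out m/V(t).
dm/m = −Q_out dt/(V₀ − 0.10900 t); integrating gives ln(m/m₀) = −(Q_out/(Q_in−Q_out)) ln(V/V₀).
m = m₀ (V₀/V)^(Q_out/(Q_in−Q_out)) = 35.2 × (8.98/3.7916)^(-3.9358) = 1.1824 mg.
C = m/V = 1.1824/3.7916 = 0.31185 mg/m³.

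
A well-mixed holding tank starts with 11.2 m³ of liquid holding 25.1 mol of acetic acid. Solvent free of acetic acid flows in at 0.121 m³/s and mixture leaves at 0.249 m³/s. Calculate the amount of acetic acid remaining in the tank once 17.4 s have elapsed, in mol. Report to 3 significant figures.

Total volume: dV/dt = Q_in − Q_out = -0.12800 m³/s, so V(t) = 11.2 − 0.12800 t and V(17.4) = 8.9728 m³.
Solute balance: dm/dt = 0 − Q_out C = −Q_out m/V(t).
dm/m = −Q_out dt/(V₀ − 0.12800 t); integrating gives ln(m/m₀) = −(Q_out/(Q_in−Q_out)) ln(V/V₀).
m = m₀ (V₀/V)^(Q_out/(Q_in−Q_out)) = 25.1 × (11.2/8.9728)^(-1.9453) = 16.306 mol.

16.3 mol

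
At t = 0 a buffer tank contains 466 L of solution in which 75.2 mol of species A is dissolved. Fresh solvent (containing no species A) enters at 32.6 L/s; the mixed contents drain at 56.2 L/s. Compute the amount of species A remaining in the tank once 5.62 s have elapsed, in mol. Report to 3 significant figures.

33.9 mol

Total volume: dV/dt = Q_in − Q_out = -23.600 L/s, so V(t) = 466 − 23.600 t and V(5.62) = 333.37 L.
No species A enters, so dm/dt = −Q_out · (m/V).
Separate: dm/m = −Q_out dt/V(t) ⇒ ln(m/m₀) = −(Q_out/(Q_in−Q_out)) ln(V/V₀).
m = m₀ (V₀/V)^(Q_out/(Q_in−Q_out)) = 75.2 × (466/333.37)^(-2.3814) = 33.870 mol.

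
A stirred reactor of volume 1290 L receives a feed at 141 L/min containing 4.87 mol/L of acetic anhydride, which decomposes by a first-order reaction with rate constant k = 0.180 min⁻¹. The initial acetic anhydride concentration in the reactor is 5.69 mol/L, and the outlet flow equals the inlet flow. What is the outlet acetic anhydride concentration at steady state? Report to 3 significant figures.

1.84 mol/L

Accumulation = in − out − consumed: V dC/dt = Q C_in − Q C − k V C.
At steady state: 0 = Q C_in − (Q + kV) C_ss, so C_ss = Q C_in/(Q + kV).
C_ss = 141·4.87/(141 + 0.180·1290) = 686.67/373.20 = 1.8400 mol/L.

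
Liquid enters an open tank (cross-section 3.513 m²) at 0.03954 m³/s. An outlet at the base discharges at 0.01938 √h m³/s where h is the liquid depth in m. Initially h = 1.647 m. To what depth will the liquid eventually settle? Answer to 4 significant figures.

4.163 m

A dh/dt = Q_in − 0.01938 √h. Steady state requires inflow = outflow:
Q_in = 0.01938 √h_ss ⇒ √h_ss = 0.03954/0.01938 = 2.04025.
h_ss = 2.04025² = 4.16261 m. (Since h₀ = 1.647 m < h_ss, the level will rise toward this value.)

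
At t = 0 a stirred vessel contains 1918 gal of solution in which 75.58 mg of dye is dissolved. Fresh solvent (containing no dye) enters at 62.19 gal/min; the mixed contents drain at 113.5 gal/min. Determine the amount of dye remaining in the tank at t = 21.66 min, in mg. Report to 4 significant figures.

Let m(t) be the amount of dye. Volume: V(t) = V₀ + (Q_in − Q_out) t = 1918 − 51.3100 t; V(21.66) = 806.625 gal.
Species balance (pure solvent in): dm/dt = −Q_out · m/V(t).
dm/m = −Q_out dt/(V₀ − 51.3100 t); integrating gives ln(m/m₀) = −(Q_out/(Q_in−Q_out)) ln(V/V₀).
m = m₀ (V₀/V)^(Q_out/(Q_in−Q_out)) = 75.58 × (1918/806.625)^(-2.21204) = 11.1247 mg.

11.12 mg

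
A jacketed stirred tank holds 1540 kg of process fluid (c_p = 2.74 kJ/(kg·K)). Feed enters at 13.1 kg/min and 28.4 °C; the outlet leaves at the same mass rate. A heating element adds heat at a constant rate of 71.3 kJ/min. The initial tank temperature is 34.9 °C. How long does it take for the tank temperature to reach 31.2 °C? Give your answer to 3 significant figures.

Heat balance on the well-mixed liquid: M c_p dT/dt = ṁ c_p (T_in − T) + 71.3.
τ = M/ṁ = 117.56 min; T_ss = T_in + Q̇/(ṁ c_p) = 30.386 °C.
T(t) = T_ss + (T₀ − T_ss) e^(−t/τ). Set T = 31.2:
e^(−t/τ) = (31.2 − 30.386)/(34.9 − 30.386) = 0.18025
t = −117.56 · ln(0.18025) = 201.42 min.

201 min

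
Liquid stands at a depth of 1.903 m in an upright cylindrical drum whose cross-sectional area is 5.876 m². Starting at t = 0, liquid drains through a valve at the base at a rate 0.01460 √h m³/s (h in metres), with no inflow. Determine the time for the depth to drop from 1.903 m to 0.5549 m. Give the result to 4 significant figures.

A dh/dt = −Q_out = −0.01460 √h.
Separate and integrate: 2(√h − √h₀) = −(0.01460/A) t.
t = 2A(√h₀ − √h)/0.01460 = 2·5.876·(√1.903 − √0.5549)/0.01460
  = 11.7520 × (1.37949 − 0.744916) / 0.01460 = 510.791 s.

510.8 s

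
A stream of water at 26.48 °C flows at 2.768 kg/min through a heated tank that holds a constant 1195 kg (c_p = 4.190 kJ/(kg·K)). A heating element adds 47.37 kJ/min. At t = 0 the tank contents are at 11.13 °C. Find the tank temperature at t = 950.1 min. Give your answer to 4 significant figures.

M c_p dT/dt = ṁ c_p (T_in − T) + Q̇.
τ = M/ṁ = 431.720 min; T_ss = T_in + Q̇/(ṁ c_p) = 26.48 + 47.37/(2.768·4.190) = 30.5644 °C.
Integrating: T(t) = T_ss + (T₀ − T_ss) e^(−t/τ).
T(950.1) = 30.5644 + (-19.4344)·e^(−950.1/431.720) = 30.5644 + (-19.4344)·0.110722 = 28.4125 °C.

28.41 °C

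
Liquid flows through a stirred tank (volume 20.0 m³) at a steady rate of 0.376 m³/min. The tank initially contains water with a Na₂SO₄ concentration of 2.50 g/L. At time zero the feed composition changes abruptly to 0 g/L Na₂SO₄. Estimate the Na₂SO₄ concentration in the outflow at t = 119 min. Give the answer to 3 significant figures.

0.267 g/L

Unsteady species balance (constant V, well mixed): V dC/dt = Q(C_in − C).
So dC/dt = (C_in − C)/τ with τ = V/Q = 20.0/0.376 = 53.191 min.
Solution: C(t) = C_in + (C₀ − C_in) e^(−t/τ).
C(119) = 0 + (2.50 − 0)·e^(−119/53.191) = 0 + (2.5000)·0.10676 = 0.26689 g/L.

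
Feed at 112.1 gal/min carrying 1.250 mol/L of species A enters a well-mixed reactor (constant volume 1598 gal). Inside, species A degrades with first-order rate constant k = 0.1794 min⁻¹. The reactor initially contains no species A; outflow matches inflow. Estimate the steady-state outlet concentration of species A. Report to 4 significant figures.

0.3514 mol/L

V dC/dt = Q(C_in − C) − k V C.
At steady state: 0 = Q C_in − (Q + kV) C_ss, so C_ss = Q C_in/(Q + kV).
C_ss = 112.1·1.250/(112.1 + 0.1794·1598) = 140.125/398.781 = 0.351383 mol/L.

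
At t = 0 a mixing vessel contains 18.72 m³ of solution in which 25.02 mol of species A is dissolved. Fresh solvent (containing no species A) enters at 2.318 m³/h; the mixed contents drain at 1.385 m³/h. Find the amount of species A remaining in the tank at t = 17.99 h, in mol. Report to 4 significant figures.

9.675 mol

Total volume: dV/dt = Q_in − Q_out = 0.933000 m³/h, so V(t) = 18.72 + 0.933000 t and V(17.99) = 35.5047 m³.
Species balance (pure solvent in): dm/dt = −Q_out · m/V(t).
Separate: dm/m = −Q_out dt/V(t) ⇒ ln(m/m₀) = −(Q_out/(Q_in−Q_out)) ln(V/V₀).
m = m₀ (V₀/V)^(Q_out/(Q_in−Q_out)) = 25.02 × (18.72/35.5047)^(1.48446) = 9.67471 mol.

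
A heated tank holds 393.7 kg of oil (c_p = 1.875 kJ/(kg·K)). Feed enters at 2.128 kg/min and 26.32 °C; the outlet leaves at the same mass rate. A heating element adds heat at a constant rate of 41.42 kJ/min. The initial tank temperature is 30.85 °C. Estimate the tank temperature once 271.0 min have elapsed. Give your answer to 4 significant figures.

Energy balance: M c_p dT/dt = ṁ c_p (T_in − T) + 41.42.
Rearrange: dT/dt = (T_ss − T)/τ with τ = M/ṁ = 185.009 min and T_ss = T_in + Q̇/(ṁ c_p) = 36.7010 °C.
This is linear first-order; T(t) = T_ss + (T₀ − T_ss) e^(−t/τ).
T(271.0) = 36.7010 + (-5.85095)·e^(−271.0/185.009) = 36.7010 + (-5.85095)·0.231126 = 35.3486 °C.

35.35 °C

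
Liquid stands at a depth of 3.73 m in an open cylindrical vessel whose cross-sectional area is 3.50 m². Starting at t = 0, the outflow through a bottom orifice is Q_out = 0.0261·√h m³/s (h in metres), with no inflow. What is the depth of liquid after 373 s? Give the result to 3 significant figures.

With no inflow, A dh/dt = −0.0261 √h.
∫ h^(−1/2) dh = −(0.0261/A) ∫ dt, giving 2√h = 2√h₀ − (0.0261/A) t.
√h = √3.73 − 0.0261·373/(2·3.50) = 1.9313 − 1.3908 = 0.54056.
h = 0.54056² = 0.29221 m.

0.292 m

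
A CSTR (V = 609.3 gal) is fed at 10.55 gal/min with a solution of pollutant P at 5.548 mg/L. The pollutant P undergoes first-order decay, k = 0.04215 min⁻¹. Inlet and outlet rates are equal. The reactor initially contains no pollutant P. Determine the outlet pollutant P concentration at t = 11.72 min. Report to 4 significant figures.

Accumulation = in − out − consumed: V dC/dt = Q C_in − Q C − k V C.
dC/dt = (Q/V) C_in − (Q/V + k) C; effective rate a = Q/V + k = 0.0173150 + 0.04215 = 0.0594650 min⁻¹.
C_ss = Q C_in/(Q + kV) = 1.61546 mg/L; C(t) = C_ss + (C₀ − C_ss) e^(−a t).
C(11.72) = 1.61546 + (-1.61546)·e^(−0.0594650·11.72) = 1.61546 + (-1.61546)·0.498113 = 0.810780 mg/L.

0.8108 mg/L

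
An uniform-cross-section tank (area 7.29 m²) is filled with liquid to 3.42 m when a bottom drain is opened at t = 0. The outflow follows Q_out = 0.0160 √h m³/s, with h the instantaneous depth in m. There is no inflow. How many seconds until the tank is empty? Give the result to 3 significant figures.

With no inflow, A dh/dt = −0.0160 √h.
This is separable: 2 d(√h)/dt = −0.0160/A, so √h = √h₀ − (0.0160/(2A)) t.
Set h = 0: 2√h₀ = (0.0160/A) t_empty ⇒ t_empty = 2A√h₀/0.0160.
t_empty = 2·7.29·√3.42/0.0160 = 14.580·1.8493/0.0160 = 1685.2 s.

1690 s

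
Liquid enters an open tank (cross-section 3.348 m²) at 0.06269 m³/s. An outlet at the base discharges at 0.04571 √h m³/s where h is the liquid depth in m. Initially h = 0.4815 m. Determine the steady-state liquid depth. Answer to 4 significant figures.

1.881 m

A dh/dt = Q_in − 0.04571 √h. Steady state requires inflow = outflow:
Q_in = 0.04571 √h_ss ⇒ √h_ss = 0.06269/0.04571 = 1.37147.
h_ss = 1.37147² = 1.88094 m. (Since h₀ = 0.4815 m < h_ss, the level will rise toward this value.)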